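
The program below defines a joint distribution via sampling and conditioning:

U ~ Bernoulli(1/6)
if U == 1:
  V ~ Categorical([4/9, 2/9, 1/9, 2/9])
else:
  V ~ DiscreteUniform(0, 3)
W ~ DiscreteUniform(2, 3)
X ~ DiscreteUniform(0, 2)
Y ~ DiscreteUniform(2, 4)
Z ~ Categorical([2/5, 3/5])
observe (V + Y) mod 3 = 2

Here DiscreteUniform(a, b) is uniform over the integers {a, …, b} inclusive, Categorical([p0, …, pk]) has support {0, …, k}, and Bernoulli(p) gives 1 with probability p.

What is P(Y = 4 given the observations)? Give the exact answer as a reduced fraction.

P(Y = 4 | obs) = 53/216

Enumerate traces; 96 have nonzero weight after conditioning:
  (U=0, V=0, W=2, X=0, Y=2, Z=0) weight 1/216
  (U=0, V=0, W=2, X=0, Y=2, Z=1) weight 1/144
  (U=0, V=0, W=2, X=1, Y=2, Z=0) weight 1/216
  (U=0, V=0, W=2, X=1, Y=2, Z=1) weight 1/144
  (U=0, V=0, W=2, X=2, Y=2, Z=0) weight 1/216
  (U=0, V=0, W=2, X=2, Y=2, Z=1) weight 1/144
  (U=0, V=0, W=3, X=0, Y=2, Z=0) weight 1/216
  (U=0, V=0, W=3, X=0, Y=2, Z=1) weight 1/144
  (U=0, V=1, W=2, X=0, Y=4, Z=0) weight 1/216
  (U=0, V=2, W=2, X=0, Y=3, Z=0) weight 1/216
  … 86 more
Group by Y:
  weight(Y=2) = 19/108
  weight(Y=3) = 49/648
  weight(Y=4) = 53/648
Total weight = 19/108 + 49/648 + 53/648 = 1/3
P(Y=2 | obs) = 19/108 / 1/3 = 19/36
P(Y=3 | obs) = 49/648 / 1/3 = 49/216
P(Y=4 | obs) = 53/648 / 1/3 = 53/216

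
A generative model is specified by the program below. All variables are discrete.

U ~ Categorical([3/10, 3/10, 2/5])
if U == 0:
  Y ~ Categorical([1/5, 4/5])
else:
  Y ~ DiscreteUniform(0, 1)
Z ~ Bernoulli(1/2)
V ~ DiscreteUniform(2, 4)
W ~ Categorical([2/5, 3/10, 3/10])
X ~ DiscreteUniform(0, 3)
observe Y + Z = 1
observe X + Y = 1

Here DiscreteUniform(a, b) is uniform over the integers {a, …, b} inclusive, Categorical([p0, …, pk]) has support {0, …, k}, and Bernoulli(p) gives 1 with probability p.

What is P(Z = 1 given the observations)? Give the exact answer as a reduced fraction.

P(Z = 1 | obs) = 41/100

Enumerate traces; 54 have nonzero weight after conditioning:
  (U=0, Y=0, Z=1, V=2, W=0, X=1) weight 1/1000
  (U=0, Y=0, Z=1, V=2, W=1, X=1) weight 3/4000
  (U=0, Y=0, Z=1, V=2, W=2, X=1) weight 3/4000
  (U=0, Y=0, Z=1, V=3, W=0, X=1) weight 1/1000
  (U=0, Y=0, Z=1, V=3, W=1, X=1) weight 3/4000
  (U=0, Y=0, Z=1, V=3, W=2, X=1) weight 3/4000
  (U=0, Y=0, Z=1, V=4, W=0, X=1) weight 1/1000
  (U=0, Y=0, Z=1, V=4, W=1, X=1) weight 3/4000
  (U=0, Y=1, Z=0, V=2, W=0, X=0) weight 1/250
  … 45 more
Group by Z:
  weight(Z=0) = 59/800
  weight(Z=1) = 41/800
Total weight = 59/800 + 41/800 = 1/8
P(Z=0 | obs) = 59/800 / 1/8 = 59/100
P(Z=1 | obs) = 41/800 / 1/8 = 41/100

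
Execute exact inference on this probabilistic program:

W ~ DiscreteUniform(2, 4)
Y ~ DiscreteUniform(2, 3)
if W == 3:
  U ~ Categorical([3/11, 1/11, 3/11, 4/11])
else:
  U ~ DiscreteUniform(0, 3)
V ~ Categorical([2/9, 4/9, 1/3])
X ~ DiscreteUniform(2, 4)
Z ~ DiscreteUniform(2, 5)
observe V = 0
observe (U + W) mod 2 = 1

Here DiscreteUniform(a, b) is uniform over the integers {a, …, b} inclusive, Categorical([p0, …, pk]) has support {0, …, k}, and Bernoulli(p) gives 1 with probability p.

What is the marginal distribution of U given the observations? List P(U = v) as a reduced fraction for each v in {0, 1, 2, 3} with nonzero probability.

P(U=0) = 3/17, P(U=1) = 11/34, P(U=2) = 3/17, P(U=3) = 11/34

Enumerate traces; 144 have nonzero weight after conditioning:
  (W=2, Y=2, U=1, V=0, X=2, Z=2) weight 1/1296
  (W=2, Y=2, U=1, V=0, X=2, Z=3) weight 1/1296
  (W=2, Y=2, U=1, V=0, X=2, Z=4) weight 1/1296
  (W=2, Y=2, U=1, V=0, X=2, Z=5) weight 1/1296
  (W=2, Y=2, U=1, V=0, X=3, Z=2) weight 1/1296
  (W=2, Y=2, U=1, V=0, X=3, Z=3) weight 1/1296
  (W=2, Y=2, U=1, V=0, X=3, Z=4) weight 1/1296
  (W=2, Y=2, U=1, V=0, X=3, Z=5) weight 1/1296
  (W=2, Y=2, U=3, V=0, X=2, Z=2) weight 1/1296
  (W=3, Y=2, U=0, V=0, X=2, Z=2) weight 1/1188
  … 134 more
Group by U:
  weight(U=0) = 2/99
  weight(U=1) = 1/27
  weight(U=2) = 2/99
  weight(U=3) = 1/27
Total weight = 2/99 + 1/27 + 2/99 + 1/27 = 34/297
P(U=0 | obs) = 2/99 / 34/297 = 3/17
P(U=1 | obs) = 1/27 / 34/297 = 11/34
P(U=2 | obs) = 2/99 / 34/297 = 3/17
P(U=3 | obs) = 1/27 / 34/297 = 11/34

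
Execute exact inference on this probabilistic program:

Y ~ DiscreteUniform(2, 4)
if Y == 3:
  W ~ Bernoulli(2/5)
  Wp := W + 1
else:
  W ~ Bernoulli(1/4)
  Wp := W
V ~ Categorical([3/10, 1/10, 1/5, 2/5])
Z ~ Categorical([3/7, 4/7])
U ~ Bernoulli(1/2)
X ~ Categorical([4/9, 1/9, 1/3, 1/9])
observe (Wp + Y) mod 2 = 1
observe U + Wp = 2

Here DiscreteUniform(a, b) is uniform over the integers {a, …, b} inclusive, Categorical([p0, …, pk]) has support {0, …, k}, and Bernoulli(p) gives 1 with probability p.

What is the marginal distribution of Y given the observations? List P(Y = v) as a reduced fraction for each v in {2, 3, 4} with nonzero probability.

P(Y=2) = 5/18, P(Y=3) = 4/9, P(Y=4) = 5/18

Enumerate traces; 96 have nonzero weight after conditioning:
  (Y=2, W=1, V=0, Z=0, U=1, X=0) weight 1/420
  (Y=2, W=1, V=0, Z=0, U=1, X=1) weight 1/1680
  (Y=2, W=1, V=0, Z=0, U=1, X=2) weight 1/560
  (Y=2, W=1, V=0, Z=0, U=1, X=3) weight 1/1680
  (Y=2, W=1, V=0, Z=1, U=1, X=0) weight 1/315
  (Y=2, W=1, V=0, Z=1, U=1, X=1) weight 1/1260
  (Y=2, W=1, V=0, Z=1, U=1, X=2) weight 1/420
  (Y=2, W=1, V=0, Z=1, U=1, X=3) weight 1/1260
  (Y=3, W=1, V=0, Z=0, U=0, X=0) weight 2/525
  (Y=4, W=1, V=0, Z=0, U=1, X=0) weight 1/420
  … 86 more
Group by Y:
  weight(Y=2) = 1/24
  weight(Y=3) = 1/15
  weight(Y=4) = 1/24
Total weight = 1/24 + 1/15 + 1/24 = 3/20
P(Y=2 | obs) = 1/24 / 3/20 = 5/18
P(Y=3 | obs) = 1/15 / 3/20 = 4/9
P(Y=4 | obs) = 1/24 / 3/20 = 5/18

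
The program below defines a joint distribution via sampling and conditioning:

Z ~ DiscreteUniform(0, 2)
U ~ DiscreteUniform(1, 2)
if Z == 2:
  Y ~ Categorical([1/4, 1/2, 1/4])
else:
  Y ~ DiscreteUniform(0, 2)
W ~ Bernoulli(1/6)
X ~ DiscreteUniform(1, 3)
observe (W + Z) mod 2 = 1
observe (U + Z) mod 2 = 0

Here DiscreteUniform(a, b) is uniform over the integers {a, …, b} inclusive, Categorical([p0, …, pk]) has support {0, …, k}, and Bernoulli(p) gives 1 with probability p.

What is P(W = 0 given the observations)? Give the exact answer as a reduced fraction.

P(W = 0 | obs) = 5/7

Enumerate traces; 27 have nonzero weight after conditioning:
  (Z=0, U=2, Y=0, W=1, X=1) weight 1/324
  (Z=0, U=2, Y=0, W=1, X=2) weight 1/324
  (Z=0, U=2, Y=0, W=1, X=3) weight 1/324
  (Z=0, U=2, Y=1, W=1, X=1) weight 1/324
  (Z=0, U=2, Y=1, W=1, X=2) weight 1/324
  (Z=0, U=2, Y=1, W=1, X=3) weight 1/324
  (Z=0, U=2, Y=2, W=1, X=1) weight 1/324
  (Z=0, U=2, Y=2, W=1, X=2) weight 1/324
  (Z=1, U=1, Y=0, W=0, X=1) weight 5/324
  … 18 more
Group by W:
  weight(W=0) = 5/36
  weight(W=1) = 1/18
Total weight = 5/36 + 1/18 = 7/36
P(W=0 | obs) = 5/36 / 7/36 = 5/7
P(W=1 | obs) = 1/18 / 7/36 = 2/7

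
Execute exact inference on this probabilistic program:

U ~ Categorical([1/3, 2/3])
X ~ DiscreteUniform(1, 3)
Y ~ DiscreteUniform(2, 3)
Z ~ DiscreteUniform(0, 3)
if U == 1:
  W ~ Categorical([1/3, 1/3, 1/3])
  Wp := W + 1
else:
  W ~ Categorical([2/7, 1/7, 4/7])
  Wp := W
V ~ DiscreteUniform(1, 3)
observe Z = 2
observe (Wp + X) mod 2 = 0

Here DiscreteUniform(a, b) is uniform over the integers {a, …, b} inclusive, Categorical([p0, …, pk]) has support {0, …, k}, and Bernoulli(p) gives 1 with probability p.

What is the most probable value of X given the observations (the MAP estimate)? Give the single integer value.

Enumerate traces; 54 have nonzero weight after conditioning:
  (U=0, X=1, Y=2, Z=2, W=1, V=1) weight 1/1512
  (U=0, X=1, Y=2, Z=2, W=1, V=2) weight 1/1512
  (U=0, X=1, Y=2, Z=2, W=1, V=3) weight 1/1512
  (U=0, X=1, Y=3, Z=2, W=1, V=1) weight 1/1512
  (U=0, X=1, Y=3, Z=2, W=1, V=2) weight 1/1512
  (U=0, X=1, Y=3, Z=2, W=1, V=3) weight 1/1512
  (U=0, X=2, Y=2, Z=2, W=0, V=1) weight 1/756
  (U=0, X=2, Y=2, Z=2, W=0, V=2) weight 1/756
  (U=0, X=3, Y=2, Z=2, W=1, V=1) weight 1/1512
  … 45 more
Group by X:
  weight(X=1) = 31/756
  weight(X=2) = 8/189
  weight(X=3) = 31/756
Total weight = 31/756 + 8/189 + 31/756 = 47/378
P(X=1 | obs) = 31/756 / 47/378 = 31/94
P(X=2 | obs) = 8/189 / 47/378 = 16/47
P(X=3 | obs) = 31/756 / 47/378 = 31/94
argmax = 2

argmax_v P(X = v | obs) = 2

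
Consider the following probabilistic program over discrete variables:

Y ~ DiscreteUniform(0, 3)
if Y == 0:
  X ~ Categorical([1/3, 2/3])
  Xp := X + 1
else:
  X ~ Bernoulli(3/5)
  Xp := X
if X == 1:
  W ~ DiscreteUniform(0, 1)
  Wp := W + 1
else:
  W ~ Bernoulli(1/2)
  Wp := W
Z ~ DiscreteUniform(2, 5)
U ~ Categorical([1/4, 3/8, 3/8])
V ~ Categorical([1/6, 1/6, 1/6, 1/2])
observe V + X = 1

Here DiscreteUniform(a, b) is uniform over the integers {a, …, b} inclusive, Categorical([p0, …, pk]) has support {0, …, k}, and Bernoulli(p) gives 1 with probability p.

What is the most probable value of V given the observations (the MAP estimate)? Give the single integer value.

argmax_v P(V = v | obs) = 0

Enumerate traces; 192 have nonzero weight after conditioning:
  (Y=0, X=0, W=0, Z=2, U=0, V=1) weight 1/2304
  (Y=0, X=0, W=0, Z=2, U=1, V=1) weight 1/1536
  (Y=0, X=0, W=0, Z=2, U=2, V=1) weight 1/1536
  (Y=0, X=0, W=0, Z=3, U=0, V=1) weight 1/2304
  (Y=0, X=0, W=0, Z=3, U=1, V=1) weight 1/1536
  (Y=0, X=0, W=0, Z=3, U=2, V=1) weight 1/1536
  (Y=0, X=0, W=0, Z=4, U=0, V=1) weight 1/2304
  (Y=0, X=0, W=0, Z=4, U=1, V=1) weight 1/1536
  (Y=0, X=1, W=0, Z=2, U=0, V=0) weight 1/1152
  … 183 more
Group by V:
  weight(V=0) = 37/360
  weight(V=1) = 23/360
Total weight = 37/360 + 23/360 = 1/6
P(V=0 | obs) = 37/360 / 1/6 = 37/60
P(V=1 | obs) = 23/360 / 1/6 = 23/60
argmax = 0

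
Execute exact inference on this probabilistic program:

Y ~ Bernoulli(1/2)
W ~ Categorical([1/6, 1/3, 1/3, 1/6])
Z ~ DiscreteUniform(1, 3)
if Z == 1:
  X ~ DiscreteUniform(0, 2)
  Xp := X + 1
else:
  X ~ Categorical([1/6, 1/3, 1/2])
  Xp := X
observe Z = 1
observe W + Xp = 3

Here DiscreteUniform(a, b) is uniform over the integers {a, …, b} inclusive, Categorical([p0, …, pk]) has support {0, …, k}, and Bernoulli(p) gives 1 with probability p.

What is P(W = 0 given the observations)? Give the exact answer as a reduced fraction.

Enumerate traces; 6 have nonzero weight after conditioning:
  (Y=0, W=0, Z=1, X=2) weight 1/108
  (Y=0, W=1, Z=1, X=1) weight 1/54
  (Y=0, W=2, Z=1, X=0) weight 1/54
  (Y=1, W=0, Z=1, X=2) weight 1/108
  (Y=1, W=1, Z=1, X=1) weight 1/54
  (Y=1, W=2, Z=1, X=0) weight 1/54
Group by W:
  weight(W=0) = 1/54
  weight(W=1) = 1/27
  weight(W=2) = 1/27
Total weight = 1/54 + 1/27 + 1/27 = 5/54
P(W=0 | obs) = 1/54 / 5/54 = 1/5
P(W=1 | obs) = 1/27 / 5/54 = 2/5
P(W=2 | obs) = 1/27 / 5/54 = 2/5

P(W = 0 | obs) = 1/5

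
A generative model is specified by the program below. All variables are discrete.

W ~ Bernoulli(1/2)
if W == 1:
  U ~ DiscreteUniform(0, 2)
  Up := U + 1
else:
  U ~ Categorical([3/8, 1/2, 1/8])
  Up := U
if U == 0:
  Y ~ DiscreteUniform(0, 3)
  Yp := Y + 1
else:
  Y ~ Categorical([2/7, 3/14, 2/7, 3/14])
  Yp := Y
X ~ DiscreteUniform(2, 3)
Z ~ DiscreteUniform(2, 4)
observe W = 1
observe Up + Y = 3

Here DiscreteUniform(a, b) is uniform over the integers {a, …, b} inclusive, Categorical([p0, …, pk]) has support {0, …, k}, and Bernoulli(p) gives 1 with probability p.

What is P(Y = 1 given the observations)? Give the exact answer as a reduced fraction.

P(Y = 1 | obs) = 2/7

Enumerate traces; 18 have nonzero weight after conditioning:
  (W=1, U=0, Y=2, X=2, Z=2) weight 1/144
  (W=1, U=0, Y=2, X=2, Z=3) weight 1/144
  (W=1, U=0, Y=2, X=2, Z=4) weight 1/144
  (W=1, U=0, Y=2, X=3, Z=2) weight 1/144
  (W=1, U=0, Y=2, X=3, Z=3) weight 1/144
  (W=1, U=0, Y=2, X=3, Z=4) weight 1/144
  (W=1, U=1, Y=1, X=2, Z=2) weight 1/168
  (W=1, U=1, Y=1, X=2, Z=3) weight 1/168
  (W=1, U=2, Y=0, X=2, Z=2) weight 1/126
  … 9 more
Group by Y:
  weight(Y=0) = 1/21
  weight(Y=1) = 1/28
  weight(Y=2) = 1/24
Total weight = 1/21 + 1/28 + 1/24 = 1/8
P(Y=0 | obs) = 1/21 / 1/8 = 8/21
P(Y=1 | obs) = 1/28 / 1/8 = 2/7
P(Y=2 | obs) = 1/24 / 1/8 = 1/3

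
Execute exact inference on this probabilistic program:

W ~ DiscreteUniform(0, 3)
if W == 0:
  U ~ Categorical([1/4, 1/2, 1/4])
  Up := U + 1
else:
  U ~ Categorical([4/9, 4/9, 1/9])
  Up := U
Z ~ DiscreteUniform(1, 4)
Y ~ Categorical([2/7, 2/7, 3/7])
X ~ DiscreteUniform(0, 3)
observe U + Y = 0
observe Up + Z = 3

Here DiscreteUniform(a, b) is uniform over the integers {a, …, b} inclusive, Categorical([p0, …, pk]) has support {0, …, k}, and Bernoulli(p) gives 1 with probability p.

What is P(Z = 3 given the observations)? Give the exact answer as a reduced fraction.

Enumerate traces; 16 have nonzero weight after conditioning:
  (W=0, U=0, Z=2, Y=0, X=0) weight 1/896
  (W=0, U=0, Z=2, Y=0, X=1) weight 1/896
  (W=0, U=0, Z=2, Y=0, X=2) weight 1/896
  (W=0, U=0, Z=2, Y=0, X=3) weight 1/896
  (W=1, U=0, Z=3, Y=0, X=0) weight 1/504
  (W=1, U=0, Z=3, Y=0, X=1) weight 1/504
  (W=1, U=0, Z=3, Y=0, X=2) weight 1/504
  (W=1, U=0, Z=3, Y=0, X=3) weight 1/504
  … 8 more
Group by Z:
  weight(Z=2) = 1/224
  weight(Z=3) = 1/42
Total weight = 1/224 + 1/42 = 19/672
P(Z=2 | obs) = 1/224 / 19/672 = 3/19
P(Z=3 | obs) = 1/42 / 19/672 = 16/19

P(Z = 3 | obs) = 16/19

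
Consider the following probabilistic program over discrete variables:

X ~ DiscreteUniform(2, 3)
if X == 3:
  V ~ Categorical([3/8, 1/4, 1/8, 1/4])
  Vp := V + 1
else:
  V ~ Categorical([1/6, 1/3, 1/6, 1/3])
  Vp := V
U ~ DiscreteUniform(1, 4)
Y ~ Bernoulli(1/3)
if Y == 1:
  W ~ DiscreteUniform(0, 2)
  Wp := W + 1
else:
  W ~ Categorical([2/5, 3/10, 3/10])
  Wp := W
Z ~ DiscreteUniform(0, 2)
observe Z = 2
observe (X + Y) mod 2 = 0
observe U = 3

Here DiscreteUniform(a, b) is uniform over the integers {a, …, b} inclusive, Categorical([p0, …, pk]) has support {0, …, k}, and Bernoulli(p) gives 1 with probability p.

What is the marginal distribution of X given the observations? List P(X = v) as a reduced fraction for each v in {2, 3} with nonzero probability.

Enumerate traces; 24 have nonzero weight after conditioning:
  (X=2, V=0, U=3, Y=0, W=0, Z=2) weight 1/540
  (X=2, V=0, U=3, Y=0, W=1, Z=2) weight 1/720
  (X=2, V=0, U=3, Y=0, W=2, Z=2) weight 1/720
  (X=2, V=1, U=3, Y=0, W=0, Z=2) weight 1/270
  (X=2, V=1, U=3, Y=0, W=1, Z=2) weight 1/360
  (X=2, V=1, U=3, Y=0, W=2, Z=2) weight 1/360
  (X=2, V=2, U=3, Y=0, W=0, Z=2) weight 1/540
  (X=2, V=2, U=3, Y=0, W=1, Z=2) weight 1/720
  (X=3, V=0, U=3, Y=1, W=0, Z=2) weight 1/576
  … 15 more
Group by X:
  weight(X=2) = 1/36
  weight(X=3) = 1/72
Total weight = 1/36 + 1/72 = 1/24
P(X=2 | obs) = 1/36 / 1/24 = 2/3
P(X=3 | obs) = 1/72 / 1/24 = 1/3

P(X=2) = 2/3, P(X=3) = 1/3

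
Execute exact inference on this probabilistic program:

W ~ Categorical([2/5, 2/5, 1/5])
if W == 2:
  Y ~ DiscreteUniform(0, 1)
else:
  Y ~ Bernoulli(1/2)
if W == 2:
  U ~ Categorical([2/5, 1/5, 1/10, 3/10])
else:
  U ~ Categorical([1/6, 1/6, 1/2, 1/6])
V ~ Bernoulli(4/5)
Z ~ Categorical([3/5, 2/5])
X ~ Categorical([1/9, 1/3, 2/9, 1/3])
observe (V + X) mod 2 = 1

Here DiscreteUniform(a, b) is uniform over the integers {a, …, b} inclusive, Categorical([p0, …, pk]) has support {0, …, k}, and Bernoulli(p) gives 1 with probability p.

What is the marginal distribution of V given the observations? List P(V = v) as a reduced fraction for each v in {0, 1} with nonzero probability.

P(V=0) = 1/3, P(V=1) = 2/3

Enumerate traces; 192 have nonzero weight after conditioning:
  (W=0, Y=0, U=0, V=0, Z=0, X=1) weight 1/750
  (W=0, Y=0, U=0, V=0, Z=0, X=3) weight 1/750
  (W=0, Y=0, U=0, V=0, Z=1, X=1) weight 1/1125
  (W=0, Y=0, U=0, V=0, Z=1, X=3) weight 1/1125
  (W=0, Y=0, U=0, V=1, Z=0, X=0) weight 2/1125
  (W=0, Y=0, U=0, V=1, Z=0, X=2) weight 4/1125
  (W=0, Y=0, U=0, V=1, Z=1, X=0) weight 4/3375
  (W=0, Y=0, U=0, V=1, Z=1, X=2) weight 8/3375
  … 184 more
Group by V:
  weight(V=0) = 2/15
  weight(V=1) = 4/15
Total weight = 2/15 + 4/15 = 2/5
P(V=0 | obs) = 2/15 / 2/5 = 1/3
P(V=1 | obs) = 4/15 / 2/5 = 2/3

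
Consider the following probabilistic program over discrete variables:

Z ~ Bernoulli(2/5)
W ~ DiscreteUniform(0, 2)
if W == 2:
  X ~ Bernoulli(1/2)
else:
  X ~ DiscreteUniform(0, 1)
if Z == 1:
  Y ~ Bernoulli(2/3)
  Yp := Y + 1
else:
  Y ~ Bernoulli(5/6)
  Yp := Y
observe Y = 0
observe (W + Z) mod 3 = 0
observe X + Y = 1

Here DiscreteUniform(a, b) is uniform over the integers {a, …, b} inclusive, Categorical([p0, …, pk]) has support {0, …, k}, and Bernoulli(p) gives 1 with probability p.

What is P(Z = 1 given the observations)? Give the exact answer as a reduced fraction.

Enumerate traces; 2 have nonzero weight after conditioning:
  (Z=0, W=0, X=1, Y=0) weight 1/60
  (Z=1, W=2, X=1, Y=0) weight 1/45
Group by Z:
  weight(Z=0) = 1/60
  weight(Z=1) = 1/45
Total weight = 1/60 + 1/45 = 7/180
P(Z=0 | obs) = 1/60 / 7/180 = 3/7
P(Z=1 | obs) = 1/45 / 7/180 = 4/7

P(Z = 1 | obs) = 4/7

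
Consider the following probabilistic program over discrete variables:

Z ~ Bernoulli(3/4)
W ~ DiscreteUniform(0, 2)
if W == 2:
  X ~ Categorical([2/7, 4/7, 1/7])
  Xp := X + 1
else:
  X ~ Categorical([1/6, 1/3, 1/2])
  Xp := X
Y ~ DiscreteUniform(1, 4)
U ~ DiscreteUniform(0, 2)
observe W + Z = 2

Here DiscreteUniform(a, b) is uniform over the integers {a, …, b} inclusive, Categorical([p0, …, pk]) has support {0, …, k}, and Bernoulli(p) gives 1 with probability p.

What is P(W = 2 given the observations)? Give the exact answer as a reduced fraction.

P(W = 2 | obs) = 1/4

Enumerate traces; 72 have nonzero weight after conditioning:
  (Z=0, W=2, X=0, Y=1, U=0) weight 1/504
  (Z=0, W=2, X=0, Y=1, U=1) weight 1/504
  (Z=0, W=2, X=0, Y=1, U=2) weight 1/504
  (Z=0, W=2, X=0, Y=2, U=0) weight 1/504
  (Z=0, W=2, X=0, Y=2, U=1) weight 1/504
  (Z=0, W=2, X=0, Y=2, U=2) weight 1/504
  (Z=0, W=2, X=0, Y=3, U=0) weight 1/504
  (Z=0, W=2, X=0, Y=3, U=1) weight 1/504
  (Z=1, W=1, X=0, Y=1, U=0) weight 1/288
  … 63 more
Group by W:
  weight(W=1) = 1/4
  weight(W=2) = 1/12
Total weight = 1/4 + 1/12 = 1/3
P(W=1 | obs) = 1/4 / 1/3 = 3/4
P(W=2 | obs) = 1/12 / 1/3 = 1/4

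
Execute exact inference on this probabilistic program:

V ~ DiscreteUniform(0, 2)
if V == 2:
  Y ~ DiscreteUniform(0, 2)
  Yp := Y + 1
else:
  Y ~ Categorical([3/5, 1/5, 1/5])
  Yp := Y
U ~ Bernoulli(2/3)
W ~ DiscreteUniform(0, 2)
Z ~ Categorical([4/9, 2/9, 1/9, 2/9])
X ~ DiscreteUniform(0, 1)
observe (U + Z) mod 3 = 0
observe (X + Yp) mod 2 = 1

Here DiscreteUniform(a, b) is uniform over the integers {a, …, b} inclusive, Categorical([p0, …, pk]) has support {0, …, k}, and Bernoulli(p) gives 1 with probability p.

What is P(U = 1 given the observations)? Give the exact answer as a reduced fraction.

Enumerate traces; 81 have nonzero weight after conditioning:
  (V=0, Y=0, U=0, W=0, Z=0, X=1) weight 2/405
  (V=0, Y=0, U=0, W=0, Z=3, X=1) weight 1/405
  (V=0, Y=0, U=0, W=1, Z=0, X=1) weight 2/405
  (V=0, Y=0, U=0, W=1, Z=3, X=1) weight 1/405
  (V=0, Y=0, U=0, W=2, Z=0, X=1) weight 2/405
  (V=0, Y=0, U=0, W=2, Z=3, X=1) weight 1/405
  (V=0, Y=0, U=1, W=0, Z=2, X=1) weight 1/405
  (V=0, Y=0, U=1, W=1, Z=2, X=1) weight 1/405
  … 73 more
Group by U:
  weight(U=0) = 1/9
  weight(U=1) = 1/27
Total weight = 1/9 + 1/27 = 4/27
P(U=0 | obs) = 1/9 / 4/27 = 3/4
P(U=1 | obs) = 1/27 / 4/27 = 1/4

P(U = 1 | obs) = 1/4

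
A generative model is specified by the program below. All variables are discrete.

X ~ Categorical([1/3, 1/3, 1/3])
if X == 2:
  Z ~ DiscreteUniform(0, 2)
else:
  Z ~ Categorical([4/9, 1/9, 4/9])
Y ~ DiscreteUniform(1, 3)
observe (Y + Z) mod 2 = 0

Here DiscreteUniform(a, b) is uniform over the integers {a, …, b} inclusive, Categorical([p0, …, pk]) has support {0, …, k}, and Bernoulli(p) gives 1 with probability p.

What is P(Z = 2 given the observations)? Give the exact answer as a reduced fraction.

Enumerate traces; 12 have nonzero weight after conditioning:
  (X=0, Z=0, Y=2) weight 4/81
  (X=0, Z=1, Y=1) weight 1/81
  (X=0, Z=1, Y=3) weight 1/81
  (X=0, Z=2, Y=2) weight 4/81
  (X=1, Z=0, Y=2) weight 4/81
  (X=1, Z=1, Y=1) weight 1/81
  (X=1, Z=1, Y=3) weight 1/81
  (X=1, Z=2, Y=2) weight 4/81
  … 4 more
Group by Z:
  weight(Z=0) = 11/81
  weight(Z=1) = 10/81
  weight(Z=2) = 11/81
Total weight = 11/81 + 10/81 + 11/81 = 32/81
P(Z=0 | obs) = 11/81 / 32/81 = 11/32
P(Z=1 | obs) = 10/81 / 32/81 = 5/16
P(Z=2 | obs) = 11/81 / 32/81 = 11/32

P(Z = 2 | obs) = 11/32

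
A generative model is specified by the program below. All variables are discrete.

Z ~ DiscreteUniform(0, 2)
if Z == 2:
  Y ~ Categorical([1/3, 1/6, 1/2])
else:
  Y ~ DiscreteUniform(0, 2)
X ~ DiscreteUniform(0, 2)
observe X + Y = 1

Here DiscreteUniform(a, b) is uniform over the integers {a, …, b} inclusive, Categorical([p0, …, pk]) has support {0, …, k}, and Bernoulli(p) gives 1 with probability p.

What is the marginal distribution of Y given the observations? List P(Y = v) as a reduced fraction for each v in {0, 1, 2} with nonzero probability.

P(Y=0) = 6/11, P(Y=1) = 5/11

Enumerate traces; 6 have nonzero weight after conditioning:
  (Z=0, Y=0, X=1) weight 1/27
  (Z=0, Y=1, X=0) weight 1/27
  (Z=1, Y=0, X=1) weight 1/27
  (Z=1, Y=1, X=0) weight 1/27
  (Z=2, Y=0, X=1) weight 1/27
  (Z=2, Y=1, X=0) weight 1/54
Group by Y:
  weight(Y=0) = 1/9
  weight(Y=1) = 5/54
Total weight = 1/9 + 5/54 = 11/54
P(Y=0 | obs) = 1/9 / 11/54 = 6/11
P(Y=1 | obs) = 5/54 / 11/54 = 5/11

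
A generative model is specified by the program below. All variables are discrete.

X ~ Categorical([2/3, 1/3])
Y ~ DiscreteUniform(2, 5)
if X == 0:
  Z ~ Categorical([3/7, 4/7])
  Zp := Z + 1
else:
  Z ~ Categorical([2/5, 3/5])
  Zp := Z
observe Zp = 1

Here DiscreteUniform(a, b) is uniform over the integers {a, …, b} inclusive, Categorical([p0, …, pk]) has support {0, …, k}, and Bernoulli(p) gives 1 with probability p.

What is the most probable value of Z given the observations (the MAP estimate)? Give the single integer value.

argmax_v P(Z = v | obs) = 0

Enumerate traces; 8 have nonzero weight after conditioning:
  (X=0, Y=2, Z=0) weight 1/14
  (X=0, Y=3, Z=0) weight 1/14
  (X=0, Y=4, Z=0) weight 1/14
  (X=0, Y=5, Z=0) weight 1/14
  (X=1, Y=2, Z=1) weight 1/20
  (X=1, Y=3, Z=1) weight 1/20
  (X=1, Y=4, Z=1) weight 1/20
  (X=1, Y=5, Z=1) weight 1/20
Group by Z:
  weight(Z=0) = 2/7
  weight(Z=1) = 1/5
Total weight = 2/7 + 1/5 = 17/35
P(Z=0 | obs) = 2/7 / 17/35 = 10/17
P(Z=1 | obs) = 1/5 / 17/35 = 7/17
argmax = 0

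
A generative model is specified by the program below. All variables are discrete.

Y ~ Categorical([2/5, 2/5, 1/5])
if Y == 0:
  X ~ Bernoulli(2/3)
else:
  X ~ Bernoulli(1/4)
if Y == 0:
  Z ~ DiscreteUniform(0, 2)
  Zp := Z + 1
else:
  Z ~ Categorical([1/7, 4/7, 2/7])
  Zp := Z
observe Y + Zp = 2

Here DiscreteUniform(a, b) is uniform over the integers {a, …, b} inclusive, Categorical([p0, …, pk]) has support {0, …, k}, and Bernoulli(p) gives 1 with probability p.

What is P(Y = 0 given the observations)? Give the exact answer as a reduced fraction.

Enumerate traces; 6 have nonzero weight after conditioning:
  (Y=0, X=0, Z=1) weight 2/45
  (Y=0, X=1, Z=1) weight 4/45
  (Y=1, X=0, Z=1) weight 6/35
  (Y=1, X=1, Z=1) weight 2/35
  (Y=2, X=0, Z=0) weight 3/140
  (Y=2, X=1, Z=0) weight 1/140
Group by Y:
  weight(Y=0) = 2/15
  weight(Y=1) = 8/35
  weight(Y=2) = 1/35
Total weight = 2/15 + 8/35 + 1/35 = 41/105
P(Y=0 | obs) = 2/15 / 41/105 = 14/41
P(Y=1 | obs) = 8/35 / 41/105 = 24/41
P(Y=2 | obs) = 1/35 / 41/105 = 3/41

P(Y = 0 | obs) = 14/41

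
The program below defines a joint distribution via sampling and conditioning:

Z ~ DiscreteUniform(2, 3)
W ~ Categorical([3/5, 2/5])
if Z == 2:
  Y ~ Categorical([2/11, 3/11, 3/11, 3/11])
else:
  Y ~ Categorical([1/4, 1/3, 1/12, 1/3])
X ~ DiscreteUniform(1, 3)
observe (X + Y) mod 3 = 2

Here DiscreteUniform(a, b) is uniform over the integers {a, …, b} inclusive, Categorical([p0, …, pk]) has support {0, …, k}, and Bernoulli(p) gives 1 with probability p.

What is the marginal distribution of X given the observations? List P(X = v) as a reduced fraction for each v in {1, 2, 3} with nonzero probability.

P(X=1) = 10/33, P(X=2) = 137/264, P(X=3) = 47/264

Enumerate traces; 16 have nonzero weight after conditioning:
  (Z=2, W=0, Y=0, X=2) weight 1/55
  (Z=2, W=0, Y=1, X=1) weight 3/110
  (Z=2, W=0, Y=2, X=3) weight 3/110
  (Z=2, W=0, Y=3, X=2) weight 3/110
  (Z=2, W=1, Y=0, X=2) weight 2/165
  (Z=2, W=1, Y=1, X=1) weight 1/55
  (Z=2, W=1, Y=2, X=3) weight 1/55
  (Z=2, W=1, Y=3, X=2) weight 1/55
  … 8 more
Group by X:
  weight(X=1) = 10/99
  weight(X=2) = 137/792
  weight(X=3) = 47/792
Total weight = 10/99 + 137/792 + 47/792 = 1/3
P(X=1 | obs) = 10/99 / 1/3 = 10/33
P(X=2 | obs) = 137/792 / 1/3 = 137/264
P(X=3 | obs) = 47/792 / 1/3 = 47/264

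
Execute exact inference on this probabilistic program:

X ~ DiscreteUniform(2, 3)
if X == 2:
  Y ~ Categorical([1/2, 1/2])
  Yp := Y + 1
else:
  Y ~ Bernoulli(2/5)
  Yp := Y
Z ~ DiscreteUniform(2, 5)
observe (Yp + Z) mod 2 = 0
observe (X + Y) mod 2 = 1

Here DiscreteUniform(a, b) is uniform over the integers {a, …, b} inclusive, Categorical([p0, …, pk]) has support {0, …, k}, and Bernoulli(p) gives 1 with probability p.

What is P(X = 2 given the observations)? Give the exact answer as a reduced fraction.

Enumerate traces; 4 have nonzero weight after conditioning:
  (X=2, Y=1, Z=2) weight 1/16
  (X=2, Y=1, Z=4) weight 1/16
  (X=3, Y=0, Z=2) weight 3/40
  (X=3, Y=0, Z=4) weight 3/40
Group by X:
  weight(X=2) = 1/8
  weight(X=3) = 3/20
Total weight = 1/8 + 3/20 = 11/40
P(X=2 | obs) = 1/8 / 11/40 = 5/11
P(X=3 | obs) = 3/20 / 11/40 = 6/11

P(X = 2 | obs) = 5/11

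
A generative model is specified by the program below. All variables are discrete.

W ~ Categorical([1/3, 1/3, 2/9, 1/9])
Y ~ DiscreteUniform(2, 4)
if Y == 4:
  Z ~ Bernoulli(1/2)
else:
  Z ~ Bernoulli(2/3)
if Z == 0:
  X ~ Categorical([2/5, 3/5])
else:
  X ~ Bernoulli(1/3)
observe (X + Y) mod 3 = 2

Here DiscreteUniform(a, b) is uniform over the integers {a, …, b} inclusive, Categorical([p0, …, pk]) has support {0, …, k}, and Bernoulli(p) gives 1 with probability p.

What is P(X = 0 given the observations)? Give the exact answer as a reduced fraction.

P(X = 0 | obs) = 26/47

Enumerate traces; 16 have nonzero weight after conditioning:
  (W=0, Y=2, Z=0, X=0) weight 2/135
  (W=0, Y=2, Z=1, X=0) weight 4/81
  (W=0, Y=4, Z=0, X=1) weight 1/30
  (W=0, Y=4, Z=1, X=1) weight 1/54
  (W=1, Y=2, Z=0, X=0) weight 2/135
  (W=1, Y=2, Z=1, X=0) weight 4/81
  (W=1, Y=4, Z=0, X=1) weight 1/30
  (W=1, Y=4, Z=1, X=1) weight 1/54
  … 8 more
Group by X:
  weight(X=0) = 26/135
  weight(X=1) = 7/45
Total weight = 26/135 + 7/45 = 47/135
P(X=0 | obs) = 26/135 / 47/135 = 26/47
P(X=1 | obs) = 7/45 / 47/135 = 21/47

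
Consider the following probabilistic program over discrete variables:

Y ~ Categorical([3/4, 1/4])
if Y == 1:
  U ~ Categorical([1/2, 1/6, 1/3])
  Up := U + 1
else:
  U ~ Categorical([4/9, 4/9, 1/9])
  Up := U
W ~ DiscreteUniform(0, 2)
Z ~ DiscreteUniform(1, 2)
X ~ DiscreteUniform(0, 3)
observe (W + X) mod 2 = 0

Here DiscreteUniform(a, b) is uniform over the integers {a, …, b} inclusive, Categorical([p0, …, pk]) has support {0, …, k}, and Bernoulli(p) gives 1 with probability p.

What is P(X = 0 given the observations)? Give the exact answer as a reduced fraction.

Enumerate traces; 72 have nonzero weight after conditioning:
  (Y=0, U=0, W=0, Z=1, X=0) weight 1/72
  (Y=0, U=0, W=0, Z=1, X=2) weight 1/72
  (Y=0, U=0, W=0, Z=2, X=0) weight 1/72
  (Y=0, U=0, W=0, Z=2, X=2) weight 1/72
  (Y=0, U=0, W=1, Z=1, X=1) weight 1/72
  (Y=0, U=0, W=1, Z=1, X=3) weight 1/72
  (Y=0, U=0, W=1, Z=2, X=1) weight 1/72
  (Y=0, U=0, W=1, Z=2, X=3) weight 1/72
  … 64 more
Group by X:
  weight(X=0) = 1/6
  weight(X=1) = 1/12
  weight(X=2) = 1/6
  weight(X=3) = 1/12
Total weight = 1/6 + 1/12 + 1/6 + 1/12 = 1/2
P(X=0 | obs) = 1/6 / 1/2 = 1/3
P(X=1 | obs) = 1/12 / 1/2 = 1/6
P(X=2 | obs) = 1/6 / 1/2 = 1/3
P(X=3 | obs) = 1/12 / 1/2 = 1/6

P(X = 0 | obs) = 1/3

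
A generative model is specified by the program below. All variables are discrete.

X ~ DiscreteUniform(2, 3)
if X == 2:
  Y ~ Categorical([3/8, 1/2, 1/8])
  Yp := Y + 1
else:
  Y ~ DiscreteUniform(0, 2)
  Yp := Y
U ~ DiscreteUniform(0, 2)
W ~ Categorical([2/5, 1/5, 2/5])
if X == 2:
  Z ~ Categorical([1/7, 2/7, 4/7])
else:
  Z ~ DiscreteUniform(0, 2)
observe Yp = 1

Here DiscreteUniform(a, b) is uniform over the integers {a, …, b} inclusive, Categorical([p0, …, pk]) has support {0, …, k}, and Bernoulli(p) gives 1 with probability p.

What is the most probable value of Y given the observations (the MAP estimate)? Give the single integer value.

Enumerate traces; 54 have nonzero weight after conditioning:
  (X=2, Y=0, U=0, W=0, Z=0) weight 1/280
  (X=2, Y=0, U=0, W=0, Z=1) weight 1/140
  (X=2, Y=0, U=0, W=0, Z=2) weight 1/70
  (X=2, Y=0, U=0, W=1, Z=0) weight 1/560
  (X=2, Y=0, U=0, W=1, Z=1) weight 1/280
  (X=2, Y=0, U=0, W=1, Z=2) weight 1/140
  (X=2, Y=0, U=0, W=2, Z=0) weight 1/280
  (X=2, Y=0, U=0, W=2, Z=1) weight 1/140
  (X=3, Y=1, U=0, W=0, Z=0) weight 1/135
  … 45 more
Group by Y:
  weight(Y=0) = 3/16
  weight(Y=1) = 1/6
Total weight = 3/16 + 1/6 = 17/48
P(Y=0 | obs) = 3/16 / 17/48 = 9/17
P(Y=1 | obs) = 1/6 / 17/48 = 8/17
argmax = 0

argmax_v P(Y = v | obs) = 0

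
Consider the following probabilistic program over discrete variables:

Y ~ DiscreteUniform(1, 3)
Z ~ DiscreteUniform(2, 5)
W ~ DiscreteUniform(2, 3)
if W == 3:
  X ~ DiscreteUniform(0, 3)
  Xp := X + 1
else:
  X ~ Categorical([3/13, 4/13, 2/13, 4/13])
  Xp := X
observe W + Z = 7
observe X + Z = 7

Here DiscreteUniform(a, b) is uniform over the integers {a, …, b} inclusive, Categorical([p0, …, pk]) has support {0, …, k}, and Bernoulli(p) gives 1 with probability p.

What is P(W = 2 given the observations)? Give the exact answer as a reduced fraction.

Enumerate traces; 6 have nonzero weight after conditioning:
  (Y=1, Z=4, W=3, X=3) weight 1/96
  (Y=1, Z=5, W=2, X=2) weight 1/156
  (Y=2, Z=4, W=3, X=3) weight 1/96
  (Y=2, Z=5, W=2, X=2) weight 1/156
  (Y=3, Z=4, W=3, X=3) weight 1/96
  (Y=3, Z=5, W=2, X=2) weight 1/156
Group by W:
  weight(W=2) = 1/52
  weight(W=3) = 1/32
Total weight = 1/52 + 1/32 = 21/416
P(W=2 | obs) = 1/52 / 21/416 = 8/21
P(W=3 | obs) = 1/32 / 21/416 = 13/21

P(W = 2 | obs) = 8/21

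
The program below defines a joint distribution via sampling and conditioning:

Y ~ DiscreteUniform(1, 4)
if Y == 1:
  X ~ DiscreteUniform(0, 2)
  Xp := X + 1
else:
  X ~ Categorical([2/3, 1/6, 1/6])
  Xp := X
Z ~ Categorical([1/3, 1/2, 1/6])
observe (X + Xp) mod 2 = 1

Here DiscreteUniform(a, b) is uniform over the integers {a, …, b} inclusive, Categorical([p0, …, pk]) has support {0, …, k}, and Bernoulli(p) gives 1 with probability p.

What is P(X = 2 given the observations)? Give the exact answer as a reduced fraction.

Enumerate traces; 9 have nonzero weight after conditioning:
  (Y=1, X=0, Z=0) weight 1/36
  (Y=1, X=0, Z=1) weight 1/24
  (Y=1, X=0, Z=2) weight 1/72
  (Y=1, X=1, Z=0) weight 1/36
  (Y=1, X=1, Z=1) weight 1/24
  (Y=1, X=1, Z=2) weight 1/72
  (Y=1, X=2, Z=0) weight 1/36
  (Y=1, X=2, Z=1) weight 1/24
  … 1 more
Group by X:
  weight(X=0) = 1/12
  weight(X=1) = 1/12
  weight(X=2) = 1/12
Total weight = 1/12 + 1/12 + 1/12 = 1/4
P(X=0 | obs) = 1/12 / 1/4 = 1/3
P(X=1 | obs) = 1/12 / 1/4 = 1/3
P(X=2 | obs) = 1/12 / 1/4 = 1/3

P(X = 2 | obs) = 1/3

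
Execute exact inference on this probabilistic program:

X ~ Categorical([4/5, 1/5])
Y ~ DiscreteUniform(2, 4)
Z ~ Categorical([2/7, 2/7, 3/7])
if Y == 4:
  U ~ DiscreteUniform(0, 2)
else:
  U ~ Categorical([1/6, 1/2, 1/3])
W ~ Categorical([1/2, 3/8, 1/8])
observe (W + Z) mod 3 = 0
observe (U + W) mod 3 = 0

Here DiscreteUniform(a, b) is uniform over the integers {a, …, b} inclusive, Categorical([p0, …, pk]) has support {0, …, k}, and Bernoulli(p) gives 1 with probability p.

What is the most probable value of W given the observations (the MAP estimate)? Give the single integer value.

Enumerate traces; 18 have nonzero weight after conditioning:
  (X=0, Y=2, Z=0, U=0, W=0) weight 2/315
  (X=0, Y=2, Z=1, U=1, W=2) weight 1/210
  (X=0, Y=2, Z=2, U=2, W=1) weight 1/70
  (X=0, Y=3, Z=0, U=0, W=0) weight 2/315
  (X=0, Y=3, Z=1, U=1, W=2) weight 1/210
  (X=0, Y=3, Z=2, U=2, W=1) weight 1/70
  (X=0, Y=4, Z=0, U=0, W=0) weight 4/315
  (X=0, Y=4, Z=1, U=1, W=2) weight 1/315
  … 10 more
Group by W:
  weight(W=0) = 2/63
  weight(W=1) = 3/56
  weight(W=2) = 1/63
Total weight = 2/63 + 3/56 + 1/63 = 17/168
P(W=0 | obs) = 2/63 / 17/168 = 16/51
P(W=1 | obs) = 3/56 / 17/168 = 9/17
P(W=2 | obs) = 1/63 / 17/168 = 8/51
argmax = 1

argmax_v P(W = v | obs) = 1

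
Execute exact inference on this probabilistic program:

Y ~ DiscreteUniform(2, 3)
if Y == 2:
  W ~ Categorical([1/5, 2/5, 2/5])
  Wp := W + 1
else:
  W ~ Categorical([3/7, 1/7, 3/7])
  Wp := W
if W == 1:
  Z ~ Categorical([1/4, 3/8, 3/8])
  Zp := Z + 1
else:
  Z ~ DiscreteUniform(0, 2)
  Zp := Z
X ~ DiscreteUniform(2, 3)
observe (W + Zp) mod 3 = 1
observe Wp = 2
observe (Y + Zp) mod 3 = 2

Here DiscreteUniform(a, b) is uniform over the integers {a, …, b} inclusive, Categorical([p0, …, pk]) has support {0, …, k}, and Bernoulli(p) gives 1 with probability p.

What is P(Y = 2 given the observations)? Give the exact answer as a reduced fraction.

P(Y = 2 | obs) = 21/41

Enumerate traces; 4 have nonzero weight after conditioning:
  (Y=2, W=1, Z=2, X=2) weight 3/80
  (Y=2, W=1, Z=2, X=3) weight 3/80
  (Y=3, W=2, Z=2, X=2) weight 1/28
  (Y=3, W=2, Z=2, X=3) weight 1/28
Group by Y:
  weight(Y=2) = 3/40
  weight(Y=3) = 1/14
Total weight = 3/40 + 1/14 = 41/280
P(Y=2 | obs) = 3/40 / 41/280 = 21/41
P(Y=3 | obs) = 1/14 / 41/280 = 20/41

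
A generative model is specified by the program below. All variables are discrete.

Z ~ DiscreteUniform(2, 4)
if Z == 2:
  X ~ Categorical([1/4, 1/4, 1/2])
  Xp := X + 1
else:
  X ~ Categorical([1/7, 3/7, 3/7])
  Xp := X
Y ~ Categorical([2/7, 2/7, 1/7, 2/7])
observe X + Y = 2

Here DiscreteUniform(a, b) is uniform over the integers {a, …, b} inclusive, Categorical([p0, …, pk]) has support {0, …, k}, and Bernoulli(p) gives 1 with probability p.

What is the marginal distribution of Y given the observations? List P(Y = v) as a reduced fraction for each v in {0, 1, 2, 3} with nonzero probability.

Enumerate traces; 9 have nonzero weight after conditioning:
  (Z=2, X=0, Y=2) weight 1/84
  (Z=2, X=1, Y=1) weight 1/42
  (Z=2, X=2, Y=0) weight 1/21
  (Z=3, X=0, Y=2) weight 1/147
  (Z=3, X=1, Y=1) weight 2/49
  (Z=3, X=2, Y=0) weight 2/49
  (Z=4, X=0, Y=2) weight 1/147
  (Z=4, X=1, Y=1) weight 2/49
  … 1 more
Group by Y:
  weight(Y=0) = 19/147
  weight(Y=1) = 31/294
  weight(Y=2) = 5/196
Total weight = 19/147 + 31/294 + 5/196 = 51/196
P(Y=0 | obs) = 19/147 / 51/196 = 76/153
P(Y=1 | obs) = 31/294 / 51/196 = 62/153
P(Y=2 | obs) = 5/196 / 51/196 = 5/51

P(Y=0) = 76/153, P(Y=1) = 62/153, P(Y=2) = 5/51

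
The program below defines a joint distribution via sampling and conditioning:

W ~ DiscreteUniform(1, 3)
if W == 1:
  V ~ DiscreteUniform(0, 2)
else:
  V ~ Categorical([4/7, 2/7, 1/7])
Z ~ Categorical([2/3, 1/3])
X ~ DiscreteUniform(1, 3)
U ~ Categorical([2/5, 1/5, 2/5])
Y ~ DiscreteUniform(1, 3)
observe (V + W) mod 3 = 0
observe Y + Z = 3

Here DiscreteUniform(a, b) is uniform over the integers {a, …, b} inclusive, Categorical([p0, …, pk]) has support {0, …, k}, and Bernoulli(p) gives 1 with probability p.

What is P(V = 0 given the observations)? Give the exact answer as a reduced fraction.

P(V = 0 | obs) = 12/25

Enumerate traces; 54 have nonzero weight after conditioning:
  (W=1, V=2, Z=0, X=1, U=0, Y=3) weight 4/1215
  (W=1, V=2, Z=0, X=1, U=1, Y=3) weight 2/1215
  (W=1, V=2, Z=0, X=1, U=2, Y=3) weight 4/1215
  (W=1, V=2, Z=0, X=2, U=0, Y=3) weight 4/1215
  (W=1, V=2, Z=0, X=2, U=1, Y=3) weight 2/1215
  (W=1, V=2, Z=0, X=2, U=2, Y=3) weight 4/1215
  (W=1, V=2, Z=0, X=3, U=0, Y=3) weight 4/1215
  (W=1, V=2, Z=0, X=3, U=1, Y=3) weight 2/1215
  (W=2, V=1, Z=0, X=1, U=0, Y=3) weight 8/2835
  (W=3, V=0, Z=0, X=1, U=0, Y=3) weight 16/2835
  … 44 more
Group by V:
  weight(V=0) = 4/63
  weight(V=1) = 2/63
  weight(V=2) = 1/27
Total weight = 4/63 + 2/63 + 1/27 = 25/189
P(V=0 | obs) = 4/63 / 25/189 = 12/25
P(V=1 | obs) = 2/63 / 25/189 = 6/25
P(V=2 | obs) = 1/27 / 25/189 = 7/25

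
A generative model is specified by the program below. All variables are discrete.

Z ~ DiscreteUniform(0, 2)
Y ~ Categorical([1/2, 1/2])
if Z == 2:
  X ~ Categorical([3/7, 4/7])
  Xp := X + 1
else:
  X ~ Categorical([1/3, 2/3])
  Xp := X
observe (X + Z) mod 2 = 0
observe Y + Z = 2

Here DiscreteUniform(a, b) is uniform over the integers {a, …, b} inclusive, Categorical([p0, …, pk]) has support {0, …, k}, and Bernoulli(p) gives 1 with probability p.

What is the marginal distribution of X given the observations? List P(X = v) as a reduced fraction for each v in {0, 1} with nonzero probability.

Enumerate traces; 2 have nonzero weight after conditioning:
  (Z=1, Y=1, X=1) weight 1/9
  (Z=2, Y=0, X=0) weight 1/14
Group by X:
  weight(X=0) = 1/14
  weight(X=1) = 1/9
Total weight = 1/14 + 1/9 = 23/126
P(X=0 | obs) = 1/14 / 23/126 = 9/23
P(X=1 | obs) = 1/9 / 23/126 = 14/23

P(X=0) = 9/23, P(X=1) = 14/23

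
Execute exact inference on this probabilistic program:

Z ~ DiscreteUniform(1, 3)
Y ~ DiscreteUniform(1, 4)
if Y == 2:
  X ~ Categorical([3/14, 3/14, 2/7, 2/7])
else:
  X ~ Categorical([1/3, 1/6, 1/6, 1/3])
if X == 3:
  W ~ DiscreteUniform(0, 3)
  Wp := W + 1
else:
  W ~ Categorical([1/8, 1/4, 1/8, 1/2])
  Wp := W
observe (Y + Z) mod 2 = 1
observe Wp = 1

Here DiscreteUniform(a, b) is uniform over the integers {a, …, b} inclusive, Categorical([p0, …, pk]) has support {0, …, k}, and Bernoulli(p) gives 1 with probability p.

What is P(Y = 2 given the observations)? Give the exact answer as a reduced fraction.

P(Y = 2 | obs) = 1/3

Enumerate traces; 24 have nonzero weight after conditioning:
  (Z=1, Y=2, X=0, W=1) weight 1/224
  (Z=1, Y=2, X=1, W=1) weight 1/224
  (Z=1, Y=2, X=2, W=1) weight 1/168
  (Z=1, Y=2, X=3, W=0) weight 1/168
  (Z=1, Y=4, X=0, W=1) weight 1/144
  (Z=1, Y=4, X=1, W=1) weight 1/288
  (Z=1, Y=4, X=2, W=1) weight 1/288
  (Z=1, Y=4, X=3, W=0) weight 1/144
  (Z=2, Y=1, X=0, W=1) weight 1/144
  (Z=2, Y=3, X=0, W=1) weight 1/144
  … 14 more
Group by Y:
  weight(Y=1) = 1/48
  weight(Y=2) = 1/24
  weight(Y=3) = 1/48
  weight(Y=4) = 1/24
Total weight = 1/48 + 1/24 + 1/48 + 1/24 = 1/8
P(Y=1 | obs) = 1/48 / 1/8 = 1/6
P(Y=2 | obs) = 1/24 / 1/8 = 1/3
P(Y=3 | obs) = 1/48 / 1/8 = 1/6
P(Y=4 | obs) = 1/24 / 1/8 = 1/3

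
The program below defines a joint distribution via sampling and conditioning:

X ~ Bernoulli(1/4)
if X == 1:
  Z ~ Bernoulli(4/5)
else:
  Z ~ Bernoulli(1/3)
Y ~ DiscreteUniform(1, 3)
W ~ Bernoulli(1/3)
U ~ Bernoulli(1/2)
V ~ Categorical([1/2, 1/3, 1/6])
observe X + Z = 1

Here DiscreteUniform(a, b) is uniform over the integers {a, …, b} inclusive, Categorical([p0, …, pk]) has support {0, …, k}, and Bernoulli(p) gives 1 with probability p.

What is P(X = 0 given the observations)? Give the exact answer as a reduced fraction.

P(X = 0 | obs) = 5/6

Enumerate traces; 72 have nonzero weight after conditioning:
  (X=0, Z=1, Y=1, W=0, U=0, V=0) weight 1/72
  (X=0, Z=1, Y=1, W=0, U=0, V=1) weight 1/108
  (X=0, Z=1, Y=1, W=0, U=0, V=2) weight 1/216
  (X=0, Z=1, Y=1, W=0, U=1, V=0) weight 1/72
  (X=0, Z=1, Y=1, W=0, U=1, V=1) weight 1/108
  (X=0, Z=1, Y=1, W=0, U=1, V=2) weight 1/216
  (X=0, Z=1, Y=1, W=1, U=0, V=0) weight 1/144
  (X=0, Z=1, Y=1, W=1, U=0, V=1) weight 1/216
  (X=1, Z=0, Y=1, W=0, U=0, V=0) weight 1/360
  … 63 more
Group by X:
  weight(X=0) = 1/4
  weight(X=1) = 1/20
Total weight = 1/4 + 1/20 = 3/10
P(X=0 | obs) = 1/4 / 3/10 = 5/6
P(X=1 | obs) = 1/20 / 3/10 = 1/6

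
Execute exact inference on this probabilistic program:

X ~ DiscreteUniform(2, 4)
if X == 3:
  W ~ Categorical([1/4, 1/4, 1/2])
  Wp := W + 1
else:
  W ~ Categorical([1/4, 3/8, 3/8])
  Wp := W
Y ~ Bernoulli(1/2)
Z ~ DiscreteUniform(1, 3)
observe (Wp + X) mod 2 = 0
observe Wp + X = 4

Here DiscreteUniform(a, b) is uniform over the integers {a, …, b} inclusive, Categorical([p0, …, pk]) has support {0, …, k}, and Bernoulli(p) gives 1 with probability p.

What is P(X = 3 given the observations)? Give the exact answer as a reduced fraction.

Enumerate traces; 18 have nonzero weight after conditioning:
  (X=2, W=2, Y=0, Z=1) weight 1/48
  (X=2, W=2, Y=0, Z=2) weight 1/48
  (X=2, W=2, Y=0, Z=3) weight 1/48
  (X=2, W=2, Y=1, Z=1) weight 1/48
  (X=2, W=2, Y=1, Z=2) weight 1/48
  (X=2, W=2, Y=1, Z=3) weight 1/48
  (X=3, W=0, Y=0, Z=1) weight 1/72
  (X=3, W=0, Y=0, Z=2) weight 1/72
  (X=4, W=0, Y=0, Z=1) weight 1/72
  … 9 more
Group by X:
  weight(X=2) = 1/8
  weight(X=3) = 1/12
  weight(X=4) = 1/12
Total weight = 1/8 + 1/12 + 1/12 = 7/24
P(X=2 | obs) = 1/8 / 7/24 = 3/7
P(X=3 | obs) = 1/12 / 7/24 = 2/7
P(X=4 | obs) = 1/12 / 7/24 = 2/7

P(X = 3 | obs) = 2/7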